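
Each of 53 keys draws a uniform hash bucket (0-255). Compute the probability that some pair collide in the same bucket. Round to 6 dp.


P(all different) = prod((256-i)/256 for i=0..52) = 0.003046
P(at least one match) = 1 - 0.003046 = 0.996954

0.996954


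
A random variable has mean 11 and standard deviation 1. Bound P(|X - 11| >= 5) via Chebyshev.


k = 5/1 = 5
Chebyshev: P(|X-mu| >= k*sigma) <= 1/k^2 = 1/5^2 = 1/25

1/25


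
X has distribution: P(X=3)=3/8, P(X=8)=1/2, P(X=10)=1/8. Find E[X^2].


E[X^2] = sum(g(x)*P(x))
= 9*3/8 + 64*1/2 + 100*1/8
= 383/8

383/8


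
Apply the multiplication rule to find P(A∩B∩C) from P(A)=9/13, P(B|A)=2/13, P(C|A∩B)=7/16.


P(A∩B∩C) = P(A) * P(B|A) * P(C|A∩B)
= 9/13 * 2/13 * 7/16
= 18/169 * 7/16 = 63/1352

63/1352


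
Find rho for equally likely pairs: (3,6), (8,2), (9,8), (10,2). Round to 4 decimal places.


Cov(X,Y) = -2.2500, Var(X) = 7.2500, Var(Y) = 6.7500
rho = Cov/(sqrt(VarX)*sqrt(VarY)) = -0.3216

-0.3216


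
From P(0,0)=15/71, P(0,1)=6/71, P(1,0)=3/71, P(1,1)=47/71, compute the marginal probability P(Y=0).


P(Y=0) = P(0,0)+P(1,0) = 15/71 + 3/71 = 18/71

18/71


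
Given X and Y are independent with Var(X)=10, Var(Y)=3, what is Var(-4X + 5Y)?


Independence => Cov(X,Y)=0
Var(-4X + 5Y) = (-4)^2*Var(X) + 5^2*Var(Y)
= 16*10 + 25*3 = 235

235


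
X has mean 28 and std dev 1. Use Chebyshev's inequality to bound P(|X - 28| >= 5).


k = 5/1 = 5
Chebyshev: P(|X-mu| >= k*sigma) <= 1/k^2 = 1/5^2 = 1/25

1/25


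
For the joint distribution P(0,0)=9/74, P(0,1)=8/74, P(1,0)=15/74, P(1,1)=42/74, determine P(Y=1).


P(Y=1) = P(0,1)+P(1,1) = 8/74 + 42/74 = 50/74 = 25/37

25/37


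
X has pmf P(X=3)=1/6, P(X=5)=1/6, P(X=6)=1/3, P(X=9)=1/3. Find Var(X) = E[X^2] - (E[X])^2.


E[X] = 19/3, E[X^2] = 134/3
Var(X) = E[X^2] - (E[X])^2 = 134/3 - (19/3)^2 = 41/9

41/9


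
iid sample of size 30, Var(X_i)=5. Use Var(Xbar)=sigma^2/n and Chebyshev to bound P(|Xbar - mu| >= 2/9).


Var(Xbar) = Var(X)/n = 5/30
Chebyshev: P(|Xbar-mu| >= 2/9) <= Var(Xbar)/(2/9)^2 = (1/6)/(4/81) = 27/8
Bound exceeds 1, so trivial bound: 1

1


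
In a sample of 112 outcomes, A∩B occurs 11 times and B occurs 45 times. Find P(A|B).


P(A|B) = P(A∩B)/P(B) = (11/112)/(45/112) = 11/45

11/45


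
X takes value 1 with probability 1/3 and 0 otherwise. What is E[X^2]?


For Bernoulli: X in {0,1}
E[X^2] = 0^2*(1-1/3) + 1^2*1/3 = 1/3

1/3


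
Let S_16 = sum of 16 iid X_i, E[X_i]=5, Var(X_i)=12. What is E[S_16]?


E[S_n] = n*E[X_1] = 16*5 = 80

80


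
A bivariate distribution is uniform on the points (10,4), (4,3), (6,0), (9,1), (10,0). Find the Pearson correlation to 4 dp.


Cov(X,Y) = -0.2800, Var(X) = 5.7600, Var(Y) = 2.6400
rho = Cov/(sqrt(VarX)*sqrt(VarY)) = -0.0718

-0.0718


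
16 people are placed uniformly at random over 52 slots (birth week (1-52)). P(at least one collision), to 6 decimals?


P(all different) = prod((52-i)/52 for i=0..15) = 0.075868
P(at least one match) = 1 - 0.075868 = 0.924132

0.924132


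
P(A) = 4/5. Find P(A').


P(A') = 1 - P(A) = 1 - 4/5 = 1/5

1/5


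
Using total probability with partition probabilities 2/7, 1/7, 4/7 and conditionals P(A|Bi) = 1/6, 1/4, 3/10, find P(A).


P(A) = P(A|B1)P(B1) + P(A|B2)P(B2) + P(A|B3)P(B3)
= 1/6*2/7 + 1/4*1/7 + 3/10*4/7
= 1/21 + 1/28 + 6/35 = 107/420

107/420


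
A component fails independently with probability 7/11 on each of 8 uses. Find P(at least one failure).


P(at least one) = 1 - P(none)
P(none) = (1 - 7/11)^8 = (4/11)^8 = 65536/214358881
P(at least one) = 1 - 65536/214358881 = 214293345/214358881

214293345/214358881


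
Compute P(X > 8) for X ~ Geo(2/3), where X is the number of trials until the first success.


P(X > 8) = P(first 8 trials all fail) = (1-p)^8 = (1/3)^8 = 1/6561

1/6561


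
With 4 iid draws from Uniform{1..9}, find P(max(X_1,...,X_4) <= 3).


P(max <= 3) = P(all X_i <= 3) = (P(X_1 <= 3))^4
= (3/9)^4 = (1/3)^4 = 1/81

1/81


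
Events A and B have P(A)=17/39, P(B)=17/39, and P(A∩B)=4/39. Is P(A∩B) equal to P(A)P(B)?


P(A)*P(B) = 17/39*17/39 = 289/1521
P(A∩B) = 4/39 != 289/1521, so not independent

No, A and B are not independent


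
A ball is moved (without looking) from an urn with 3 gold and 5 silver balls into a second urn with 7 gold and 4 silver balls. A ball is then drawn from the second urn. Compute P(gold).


P(transfer gold) = 3/8; P(transfer silver) = 5/8
If gold transferred: Urn II has 8 gold of 12, so P(gold|gold moved) = 2/3
If silver transferred: Urn II has 7 gold of 12, so P(gold|silver moved) = 7/12
By total probability: P(gold) = 3/8*2/3 + 5/8*7/12 = 59/96

59/96


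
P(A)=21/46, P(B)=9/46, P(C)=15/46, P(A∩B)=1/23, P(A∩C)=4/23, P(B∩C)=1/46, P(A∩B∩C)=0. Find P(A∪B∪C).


P(A∪B∪C) = P(A)+P(B)+P(C) - P(AB)-P(AC)-P(BC) + P(ABC)
= 21/46+9/46+15/46 - 1/23-4/23-1/46 + 0
= 17/23

17/23


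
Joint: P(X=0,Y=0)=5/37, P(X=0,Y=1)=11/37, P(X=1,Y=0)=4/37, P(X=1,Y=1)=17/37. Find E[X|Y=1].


P(Y=1) = 28/37
E[X|Y=1] = (0*11 + 1*17)/28 = 17/28

17/28


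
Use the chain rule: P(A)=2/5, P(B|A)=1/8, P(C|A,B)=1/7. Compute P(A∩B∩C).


P(A∩B∩C) = P(A) * P(B|A) * P(C|A∩B)
= 2/5 * 1/8 * 1/7
= 1/20 * 1/7 = 1/140

1/140


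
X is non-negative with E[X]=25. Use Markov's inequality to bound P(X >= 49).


Markov: P(X >= a) <= E[X]/a
P(X >= 49) <= 25/49

25/49


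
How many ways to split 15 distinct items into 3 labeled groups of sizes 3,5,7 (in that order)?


15! = 1307674368000
Denominator: 3!=6 * 5!=120 * 7!=5040
Coefficient = 1307674368000 / 3628800 = 360360

360360


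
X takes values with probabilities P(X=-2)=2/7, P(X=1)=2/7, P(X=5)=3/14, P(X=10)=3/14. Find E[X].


E[X] = sum(x * P(x))
= -2*2/7 + 1*2/7 + 5*3/14 + 10*3/14
= 41/14

41/14


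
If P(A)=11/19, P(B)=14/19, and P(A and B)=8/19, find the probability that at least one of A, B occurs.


P(A∪B) = P(A) + P(B) - P(A∩B)
= 11/19 + 14/19 - 8/19 = 17/19

17/19


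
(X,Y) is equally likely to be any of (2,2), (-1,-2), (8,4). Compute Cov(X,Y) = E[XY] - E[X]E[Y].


E[X]=3, E[Y]=4/3, E[XY]=38/3
Cov(X,Y) = E[XY] - E[X]E[Y] = 38/3 - 3*4/3 = 26/3

26/3


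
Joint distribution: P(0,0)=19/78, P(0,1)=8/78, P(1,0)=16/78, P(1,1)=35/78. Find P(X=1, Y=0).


Read from table: P(X=1, Y=0) = 16/78 = 8/39

8/39


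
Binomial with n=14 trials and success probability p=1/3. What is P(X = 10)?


P(X=10) = C(14,10) * p^10 * (1-p)^4
= 1001 * 1/59049 * 16/81
= 16016/4782969

16016/4782969


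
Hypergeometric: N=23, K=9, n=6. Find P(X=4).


P(X=4) = C(9,4)*C(14,2) / C(23,6)
= 126*91 / 100947
= 11466/100947 = 546/4807

546/4807


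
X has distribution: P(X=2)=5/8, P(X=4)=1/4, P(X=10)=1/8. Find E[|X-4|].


E[|X-4|] = sum(g(x)*P(x))
= 2*5/8 + 0*1/4 + 6*1/8
= 2

2


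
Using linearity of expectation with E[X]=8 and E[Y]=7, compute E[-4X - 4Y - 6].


E[-4X - 4Y - 6] = -4*E[X] - 4*E[Y] - 6
= (-4)*(8) + (-4)*(7) + (-6)
= -32 - 28 - 6 = -66

-66


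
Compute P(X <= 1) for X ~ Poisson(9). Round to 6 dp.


P(X<=1) = e^(-9)*9^0/0! + e^(-9)*9^1/1!
≈ 0.0001234098 + 0.0011106882
= 0.0012340980
≈ 0.001234

0.001234


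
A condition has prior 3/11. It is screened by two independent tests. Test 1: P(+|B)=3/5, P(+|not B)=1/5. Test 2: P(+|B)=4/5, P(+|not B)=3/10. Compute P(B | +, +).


After test 1: P(+) = 3/5*3/11 + 1/5*8/11 = 17/55
P(B|+) = (9/55)/(17/55) = 9/17
After test 2 (use post1 as new prior): P(+) = 4/5*9/17 + 3/10*8/17 = 48/85
P(B|+,+) = (36/85)/(48/85) = 3/4

3/4


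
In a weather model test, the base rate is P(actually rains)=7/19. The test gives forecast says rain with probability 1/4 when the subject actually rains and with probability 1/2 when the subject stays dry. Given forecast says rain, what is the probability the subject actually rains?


P(A) = P(A|B)P(B) + P(A|B')P(B') = 1/4*7/19 + 1/2*12/19 = 31/76
P(B|A) = P(A|B)P(B)/P(A) = (7/76)/(31/76) = 7/31

7/31


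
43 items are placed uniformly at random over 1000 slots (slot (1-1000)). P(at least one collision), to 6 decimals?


P(all different) = prod((1000-i)/1000 for i=0..42) = 0.400088
P(at least one match) = 1 - 0.400088 = 0.599912

0.599912


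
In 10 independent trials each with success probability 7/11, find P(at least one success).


P(at least one) = 1 - P(none)
P(none) = (1 - 7/11)^10 = (4/11)^10 = 1048576/25937424601
P(at least one) = 1 - 1048576/25937424601 = 25936376025/25937424601

25936376025/25937424601


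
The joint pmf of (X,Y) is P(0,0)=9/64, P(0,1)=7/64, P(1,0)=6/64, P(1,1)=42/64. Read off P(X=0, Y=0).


Read from table: P(X=0, Y=0) = 9/64

9/64


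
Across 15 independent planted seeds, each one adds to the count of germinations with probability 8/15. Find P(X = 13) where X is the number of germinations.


P(X=13) = C(15,13) * p^13 * (1-p)^2
= 105 * 549755813888/1946195068359375 * 49/225
= 188566244163584/29192926025390625

188566244163584/29192926025390625


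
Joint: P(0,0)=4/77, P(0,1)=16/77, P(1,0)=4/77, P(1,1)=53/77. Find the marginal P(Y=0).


P(Y=0) = P(0,0)+P(1,0) = 4/77 + 4/77 = 8/77

8/77


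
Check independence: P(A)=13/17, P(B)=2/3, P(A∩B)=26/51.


P(A)*P(B) = 13/17*2/3 = 26/51
P(A∩B) = 26/51, which equals P(A)P(B), so independent

Yes, A and B are independent


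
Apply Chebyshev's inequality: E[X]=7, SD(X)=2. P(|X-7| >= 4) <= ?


k = 4/2 = 2
Chebyshev: P(|X-mu| >= k*sigma) <= 1/k^2 = 1/2^2 = 1/4

1/4


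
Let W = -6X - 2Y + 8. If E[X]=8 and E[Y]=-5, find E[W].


E[-6X - 2Y + 8] = -6*E[X] - 2*E[Y] + 8
= (-6)*(8) + (-2)*(-5) + (8)
= -48 + 10 + 8 = -30

-30


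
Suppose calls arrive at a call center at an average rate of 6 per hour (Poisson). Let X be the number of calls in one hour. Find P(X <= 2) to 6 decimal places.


P(X<=2) = e^(-6)*6^0/0! + e^(-6)*6^1/1! + e^(-6)*6^2/2!
≈ 0.0024787522 + 0.0148725131 + 0.0446175392
= 0.0619688045
≈ 0.061969

0.061969


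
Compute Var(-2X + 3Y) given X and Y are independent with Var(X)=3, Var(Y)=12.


Independence => Cov(X,Y)=0
Var(-2X + 3Y) = (-2)^2*Var(X) + 3^2*Var(Y)
= 4*3 + 9*12 = 120

120


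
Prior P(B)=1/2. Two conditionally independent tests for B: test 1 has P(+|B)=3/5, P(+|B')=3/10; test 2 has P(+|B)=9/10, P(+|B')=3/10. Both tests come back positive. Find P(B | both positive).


After test 1: P(+) = 3/5*1/2 + 3/10*1/2 = 9/20
P(B|+) = (3/10)/(9/20) = 2/3
After test 2 (use post1 as new prior): P(+) = 9/10*2/3 + 3/10*1/3 = 7/10
P(B|+,+) = (3/5)/(7/10) = 6/7

6/7


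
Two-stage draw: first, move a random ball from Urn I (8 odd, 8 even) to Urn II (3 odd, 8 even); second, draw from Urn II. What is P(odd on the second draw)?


P(transfer odd) = 8/16 = 1/2; P(transfer even) = 1/2
If odd transferred: Urn II has 4 odd of 12, so P(odd|odd moved) = 1/3
If even transferred: Urn II has 3 odd of 12, so P(odd|even moved) = 1/4
By total probability: P(odd) = 1/2*1/3 + 1/2*1/4 = 7/24

7/24


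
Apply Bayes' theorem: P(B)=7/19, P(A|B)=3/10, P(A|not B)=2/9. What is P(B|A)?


P(A) = P(A|B)P(B) + P(A|B')P(B') = 3/10*7/19 + 2/9*12/19 = 143/570
P(B|A) = P(A|B)P(B)/P(A) = (21/190)/(143/570) = 63/143

63/143


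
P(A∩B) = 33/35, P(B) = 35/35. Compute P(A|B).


P(A|B) = P(A∩B)/P(B) = (33/35)/(35/35) = 33/35

33/35


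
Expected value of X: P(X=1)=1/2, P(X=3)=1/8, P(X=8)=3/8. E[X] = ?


E[X] = sum(x * P(x))
= 1*1/2 + 3*1/8 + 8*3/8
= 31/8

31/8


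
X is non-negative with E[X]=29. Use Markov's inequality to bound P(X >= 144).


Markov: P(X >= a) <= E[X]/a
P(X >= 144) <= 29/144

29/144


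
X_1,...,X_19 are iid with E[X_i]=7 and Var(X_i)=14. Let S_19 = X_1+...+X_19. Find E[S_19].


E[S_n] = n*E[X_1] = 19*7 = 133

133


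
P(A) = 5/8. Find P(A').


P(A') = 1 - P(A) = 1 - 5/8 = 3/8

3/8


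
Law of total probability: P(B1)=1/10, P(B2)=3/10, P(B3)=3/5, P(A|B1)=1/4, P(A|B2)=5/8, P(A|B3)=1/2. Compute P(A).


P(A) = P(A|B1)P(B1) + P(A|B2)P(B2) + P(A|B3)P(B3)
= 1/4*1/10 + 5/8*3/10 + 1/2*3/5
= 1/40 + 3/16 + 3/10 = 41/80

41/80


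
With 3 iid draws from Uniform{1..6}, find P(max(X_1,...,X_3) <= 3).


P(max <= 3) = P(all X_i <= 3) = (P(X_1 <= 3))^3
= (3/6)^3 = (1/2)^3 = 1/8

1/8


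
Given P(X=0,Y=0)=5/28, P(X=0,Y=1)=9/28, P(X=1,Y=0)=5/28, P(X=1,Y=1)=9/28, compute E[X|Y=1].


P(Y=1) = 18/28
E[X|Y=1] = (0*9 + 1*9)/18 = 9/18 = 1/2

1/2


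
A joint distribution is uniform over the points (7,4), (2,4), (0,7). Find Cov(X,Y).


E[X]=3, E[Y]=5, E[XY]=12
Cov(X,Y) = E[XY] - E[X]E[Y] = 12 - 3*5 = -3

-3


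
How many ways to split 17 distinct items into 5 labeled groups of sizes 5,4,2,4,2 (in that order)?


17! = 355687428096000
Denominator: 5!=120 * 4!=24 * 2!=2 * 4!=24 * 2!=2
Coefficient = 355687428096000 / 276480 = 1286485200

1286485200


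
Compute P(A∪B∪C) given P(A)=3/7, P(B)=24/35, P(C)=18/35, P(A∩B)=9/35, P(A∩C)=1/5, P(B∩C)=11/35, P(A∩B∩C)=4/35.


P(A∪B∪C) = P(A)+P(B)+P(C) - P(AB)-P(AC)-P(BC) + P(ABC)
= 3/7+24/35+18/35 - 9/35-1/5-11/35 + 4/35
= 34/35

34/35


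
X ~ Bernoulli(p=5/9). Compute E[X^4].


For Bernoulli: X in {0,1}
E[X^4] = 0^4*(1-5/9) + 1^4*5/9 = 5/9

5/9


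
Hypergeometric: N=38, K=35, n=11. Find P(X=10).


P(X=10) = C(35,10)*C(3,1) / C(38,11)
= 183579396*3 / 1203322288
= 550738188/1203322288 = 1287/2812

1287/2812


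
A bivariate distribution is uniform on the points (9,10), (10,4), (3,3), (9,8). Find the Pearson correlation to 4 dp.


Cov(X,Y) = 4.3125, Var(X) = 7.6875, Var(Y) = 8.1875
rho = Cov/(sqrt(VarX)*sqrt(VarY)) = 0.5436

0.5436


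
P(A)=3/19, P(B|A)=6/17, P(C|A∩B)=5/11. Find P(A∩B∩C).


P(A∩B∩C) = P(A) * P(B|A) * P(C|A∩B)
= 3/19 * 6/17 * 5/11
= 18/323 * 5/11 = 90/3553

90/3553


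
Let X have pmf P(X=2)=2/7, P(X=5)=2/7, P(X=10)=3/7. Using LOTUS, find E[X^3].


E[X^3] = sum(g(x)*P(x))
= 8*2/7 + 125*2/7 + 1000*3/7
= 3266/7

3266/7


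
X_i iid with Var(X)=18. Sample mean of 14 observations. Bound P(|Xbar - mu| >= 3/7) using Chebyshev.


Var(Xbar) = Var(X)/n = 18/14
Chebyshev: P(|Xbar-mu| >= 3/7) <= Var(Xbar)/(3/7)^2 = (9/7)/(9/49) = 7
Bound exceeds 1, so trivial bound: 1

1


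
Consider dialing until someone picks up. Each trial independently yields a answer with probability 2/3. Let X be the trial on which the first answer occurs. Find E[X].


For geometric (trials until first success), E[X] = 1/p = 1/(2/3) = 3/2

3/2


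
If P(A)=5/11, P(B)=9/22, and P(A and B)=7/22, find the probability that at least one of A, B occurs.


P(A∪B) = P(A) + P(B) - P(A∩B)
= 5/11 + 9/22 - 7/22 = 6/11

6/11


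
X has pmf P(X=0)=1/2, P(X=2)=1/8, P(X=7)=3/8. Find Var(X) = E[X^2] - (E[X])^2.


E[X] = 23/8, E[X^2] = 151/8
Var(X) = E[X^2] - (E[X])^2 = 151/8 - (23/8)^2 = 679/64

679/64


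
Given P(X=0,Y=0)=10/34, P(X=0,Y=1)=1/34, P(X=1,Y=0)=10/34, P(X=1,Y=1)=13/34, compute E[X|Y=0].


P(Y=0) = 20/34
E[X|Y=0] = (0*10 + 1*10)/20 = 10/20 = 1/2

1/2


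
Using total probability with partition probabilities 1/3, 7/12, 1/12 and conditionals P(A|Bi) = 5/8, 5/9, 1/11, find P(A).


P(A) = P(A|B1)P(B1) + P(A|B2)P(B2) + P(A|B3)P(B3)
= 5/8*1/3 + 5/9*7/12 + 1/11*1/12
= 5/24 + 35/108 + 1/132 = 1283/2376

1283/2376


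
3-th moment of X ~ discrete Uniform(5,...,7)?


E[X^3] = (1/3) * sum(x^3 for x=5..7)
= 684/3 = 228

228


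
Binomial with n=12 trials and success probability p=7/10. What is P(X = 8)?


P(X=8) = C(12,8) * p^8 * (1-p)^4
= 495 * 5764801/100000000 * 81/10000
= 46227939219/200000000000

46227939219/200000000000


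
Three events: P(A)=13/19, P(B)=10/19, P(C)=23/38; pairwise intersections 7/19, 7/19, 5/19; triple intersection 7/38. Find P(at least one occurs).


P(A∪B∪C) = P(A)+P(B)+P(C) - P(AB)-P(AC)-P(BC) + P(ABC)
= 13/19+10/19+23/38 - 7/19-7/19-5/19 + 7/38
= 1

1


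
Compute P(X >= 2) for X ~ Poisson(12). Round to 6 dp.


P(X>=2) = 1 - P(X<=1) = 1 - (e^(-12)*12^0/0! + e^(-12)*12^1/1!)
≈ 1 - (0.0000061442 + 0.0000737305)
= 1 - 0.0000798747 = 0.9999201253
≈ 0.999920

0.999920


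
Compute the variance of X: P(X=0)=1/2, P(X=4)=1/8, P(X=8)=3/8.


E[X] = 7/2, E[X^2] = 26
Var(X) = E[X^2] - (E[X])^2 = 26 - (7/2)^2 = 55/4

55/4


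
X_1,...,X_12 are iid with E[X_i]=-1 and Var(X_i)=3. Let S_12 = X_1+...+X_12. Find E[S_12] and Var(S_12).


E[S_n] = n*mu = 12*-1 = -12
Var(S_n) = n*sigma^2 = 12*3 = 36

E[S_12]=-12, Var(S_12)=36


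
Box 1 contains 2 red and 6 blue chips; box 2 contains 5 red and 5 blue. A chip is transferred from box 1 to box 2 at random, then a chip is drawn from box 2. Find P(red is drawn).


P(transfer red) = 2/8 = 1/4; P(transfer blue) = 3/4
If red transferred: Urn II has 6 red of 11, so P(red|red moved) = 6/11
If blue transferred: Urn II has 5 red of 11, so P(red|blue moved) = 5/11
By total probability: P(red) = 1/4*6/11 + 3/4*5/11 = 21/44

21/44


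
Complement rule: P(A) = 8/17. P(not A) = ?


P(A') = 1 - P(A) = 1 - 8/17 = 9/17

9/17


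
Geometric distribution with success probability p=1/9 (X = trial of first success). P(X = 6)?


P(X=6) = (1-p)^5 * p = (8/9)^5 * 1/9
= 32768/59049 * 1/9 = 32768/531441

32768/531441


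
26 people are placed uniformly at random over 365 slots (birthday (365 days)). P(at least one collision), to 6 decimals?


P(all different) = prod((365-i)/365 for i=0..25) = 0.401759
P(at least one match) = 1 - 0.401759 = 0.598241

0.598241


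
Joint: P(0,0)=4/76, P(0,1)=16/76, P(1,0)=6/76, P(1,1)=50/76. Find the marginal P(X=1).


P(X=1) = P(1,0)+P(1,1) = 6/76 + 50/76 = 56/76 = 14/19

14/19


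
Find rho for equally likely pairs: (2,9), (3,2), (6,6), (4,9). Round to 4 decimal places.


Cov(X,Y) = -0.3750, Var(X) = 2.1875, Var(Y) = 8.2500
rho = Cov/(sqrt(VarX)*sqrt(VarY)) = -0.0883

-0.0883


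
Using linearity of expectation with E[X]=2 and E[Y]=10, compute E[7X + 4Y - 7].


E[7X + 4Y - 7] = 7*E[X] + 4*E[Y] - 7
= (7)*(2) + (4)*(10) + (-7)
= 14 + 40 - 7 = 47

47


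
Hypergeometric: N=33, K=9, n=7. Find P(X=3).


P(X=3) = C(9,3)*C(24,4) / C(33,7)
= 84*10626 / 4272048
= 892584/4272048 = 1127/5394

1127/5394


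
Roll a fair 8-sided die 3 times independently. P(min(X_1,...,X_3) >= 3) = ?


P(min >= 3) = P(all X_i >= 3) = (P(X_1 >= 3))^3
= (6/8)^3 = (3/4)^3 = 27/64

27/64


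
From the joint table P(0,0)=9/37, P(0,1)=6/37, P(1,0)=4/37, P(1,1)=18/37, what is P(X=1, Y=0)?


Read from table: P(X=1, Y=0) = 4/37

4/37


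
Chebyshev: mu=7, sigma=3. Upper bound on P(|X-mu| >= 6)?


k = 6/3 = 2
Chebyshev: P(|X-mu| >= k*sigma) <= 1/k^2 = 1/2^2 = 1/4

1/4


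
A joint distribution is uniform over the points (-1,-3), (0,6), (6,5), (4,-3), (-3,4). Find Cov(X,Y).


E[X]=6/5, E[Y]=9/5, E[XY]=9/5
Cov(X,Y) = E[XY] - E[X]E[Y] = 9/5 - 6/5*9/5 = -9/25

-9/25


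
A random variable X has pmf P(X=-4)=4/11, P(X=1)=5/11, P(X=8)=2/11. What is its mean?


E[X] = sum(x * P(x))
= -4*4/11 + 1*5/11 + 8*2/11
= 5/11

5/11


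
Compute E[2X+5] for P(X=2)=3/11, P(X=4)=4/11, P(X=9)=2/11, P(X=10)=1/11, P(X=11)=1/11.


E[2X+5] = sum(g(x)*P(x))
= 9*3/11 + 13*4/11 + 23*2/11 + 25*1/11 + 27*1/11
= 177/11

177/11


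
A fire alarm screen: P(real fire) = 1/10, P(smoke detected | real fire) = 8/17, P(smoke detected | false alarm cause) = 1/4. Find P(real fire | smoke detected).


P(A) = P(A|B)P(B) + P(A|B')P(B') = 8/17*1/10 + 1/4*9/10 = 37/136
P(B|A) = P(A|B)P(B)/P(A) = (4/85)/(37/136) = 32/185

32/185


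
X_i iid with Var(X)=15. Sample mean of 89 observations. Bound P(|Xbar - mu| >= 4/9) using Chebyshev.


Var(Xbar) = Var(X)/n = 15/89
Chebyshev: P(|Xbar-mu| >= 4/9) <= Var(Xbar)/(4/9)^2 = (15/89)/(16/81) = 1215/1424

1215/1424


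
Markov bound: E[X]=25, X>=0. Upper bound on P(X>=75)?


Markov: P(X >= a) <= E[X]/a
P(X >= 75) <= 25/75 = 1/3

1/3


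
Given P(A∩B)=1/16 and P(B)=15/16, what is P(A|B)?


P(A|B) = P(A∩B)/P(B) = (8/128)/(120/128) = 8/120 = 1/15

1/15


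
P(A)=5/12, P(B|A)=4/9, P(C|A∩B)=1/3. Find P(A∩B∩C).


P(A∩B∩C) = P(A) * P(B|A) * P(C|A∩B)
= 5/12 * 4/9 * 1/3
= 5/27 * 1/3 = 5/81

5/81


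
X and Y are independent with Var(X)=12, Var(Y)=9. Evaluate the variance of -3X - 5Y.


Independence => Cov(X,Y)=0
Var(-3X - 5Y) = (-3)^2*Var(X) + (-5)^2*Var(Y)
= 9*12 + 25*9 = 333

333


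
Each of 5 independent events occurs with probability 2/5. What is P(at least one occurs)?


P(at least one) = 1 - P(none)
P(none) = (1 - 2/5)^5 = (3/5)^5 = 243/3125
P(at least one) = 1 - 243/3125 = 2882/3125

2882/3125


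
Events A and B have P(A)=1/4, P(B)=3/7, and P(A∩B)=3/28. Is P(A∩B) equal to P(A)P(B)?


P(A)*P(B) = 1/4*3/7 = 3/28
P(A∩B) = 3/28, which equals P(A)P(B), so independent

Yes, A and B are independent


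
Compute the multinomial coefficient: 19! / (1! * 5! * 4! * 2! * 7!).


19! = 121645100408832000
Denominator: 1!=1 * 5!=120 * 4!=24 * 2!=2 * 7!=5040
Coefficient = 121645100408832000 / 29030400 = 4190266080

4190266080


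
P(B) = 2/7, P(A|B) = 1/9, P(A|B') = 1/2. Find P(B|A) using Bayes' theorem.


P(A) = P(A|B)P(B) + P(A|B')P(B') = 1/9*2/7 + 1/2*5/7 = 7/18
P(B|A) = P(A|B)P(B)/P(A) = (2/63)/(7/18) = 4/49

4/49


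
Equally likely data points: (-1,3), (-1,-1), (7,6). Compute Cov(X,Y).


E[X]=5/3, E[Y]=8/3, E[XY]=40/3
Cov(X,Y) = E[XY] - E[X]E[Y] = 40/3 - 5/3*8/3 = 80/9

80/9


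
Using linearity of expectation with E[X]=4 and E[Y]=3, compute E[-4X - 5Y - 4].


E[-4X - 5Y - 4] = -4*E[X] - 5*E[Y] - 4
= (-4)*(4) + (-5)*(3) + (-4)
= -16 - 15 - 4 = -35

-35


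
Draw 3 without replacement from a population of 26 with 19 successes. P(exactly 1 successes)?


P(X=1) = C(19,1)*C(7,2) / C(26,3)
= 19*21 / 2600
= 399/2600

399/2600


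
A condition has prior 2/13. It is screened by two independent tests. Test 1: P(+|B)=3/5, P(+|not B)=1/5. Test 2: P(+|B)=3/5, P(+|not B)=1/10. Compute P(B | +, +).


After test 1: P(+) = 3/5*2/13 + 1/5*11/13 = 17/65
P(B|+) = (6/65)/(17/65) = 6/17
After test 2 (use post1 as new prior): P(+) = 3/5*6/17 + 1/10*11/17 = 47/170
P(B|+,+) = (18/85)/(47/170) = 36/47

36/47


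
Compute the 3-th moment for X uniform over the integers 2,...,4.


E[X^3] = (1/3) * sum(x^3 for x=2..4)
= 99/3 = 33

33


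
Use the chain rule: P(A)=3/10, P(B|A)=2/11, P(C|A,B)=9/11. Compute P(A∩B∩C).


P(A∩B∩C) = P(A) * P(B|A) * P(C|A∩B)
= 3/10 * 2/11 * 9/11
= 3/55 * 9/11 = 27/605

27/605


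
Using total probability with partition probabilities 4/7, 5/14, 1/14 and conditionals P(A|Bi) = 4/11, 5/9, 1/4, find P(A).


P(A) = P(A|B1)P(B1) + P(A|B2)P(B2) + P(A|B3)P(B3)
= 4/11*4/7 + 5/9*5/14 + 1/4*1/14
= 16/77 + 25/126 + 1/56 = 2351/5544

2351/5544


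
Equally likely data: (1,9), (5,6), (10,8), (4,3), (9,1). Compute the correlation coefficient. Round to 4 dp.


Cov(X,Y) = -3.3200, Var(X) = 10.9600, Var(Y) = 9.0400
rho = Cov/(sqrt(VarX)*sqrt(VarY)) = -0.3335

-0.3335


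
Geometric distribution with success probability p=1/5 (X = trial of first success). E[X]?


For geometric (trials until first success), E[X] = 1/p = 1/(1/5) = 5

5


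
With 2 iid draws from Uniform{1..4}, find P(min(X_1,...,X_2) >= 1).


P(min >= 1) = P(all X_i >= 1) = (P(X_1 >= 1))^2
= (4/4)^2 = 1^2 = 1

1


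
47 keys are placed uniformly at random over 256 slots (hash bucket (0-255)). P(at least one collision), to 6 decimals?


P(all different) = prod((256-i)/256 for i=0..46) = 0.011060
P(at least one match) = 1 - 0.011060 = 0.988940

0.988940


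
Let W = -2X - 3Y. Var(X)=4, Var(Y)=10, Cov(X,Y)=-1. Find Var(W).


Var(-2X - 3Y) = (-2)^2*Var(X) + (-3)^2*Var(Y) + 2*(-2)*(-3)*Cov(X,Y)
= 4*4 + 9*10 + 12*(-1)
= 16 + 90 - 12 = 94

94


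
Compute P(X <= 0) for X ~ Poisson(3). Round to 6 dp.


P(X<=0) = e^(-3)*3^0/0!
≈ 0.0497870684
≈ 0.049787

0.049787


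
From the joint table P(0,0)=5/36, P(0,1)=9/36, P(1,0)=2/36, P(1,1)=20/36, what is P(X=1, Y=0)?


Read from table: P(X=1, Y=0) = 2/36 = 1/18

1/18


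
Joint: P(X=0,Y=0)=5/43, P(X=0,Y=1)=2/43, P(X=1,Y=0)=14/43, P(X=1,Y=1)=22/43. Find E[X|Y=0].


P(Y=0) = 19/43
E[X|Y=0] = (0*5 + 1*14)/19 = 14/19

14/19


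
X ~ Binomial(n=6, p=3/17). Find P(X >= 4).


P(X>=4) = P(X=4) + P(X=5) + P(X=6)
= 238140/24137569 + 20412/24137569 + 729/24137569
= 259281/24137569

259281/24137569


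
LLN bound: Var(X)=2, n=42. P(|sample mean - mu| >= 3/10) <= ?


Var(Xbar) = Var(X)/n = 2/42
Chebyshev: P(|Xbar-mu| >= 3/10) <= Var(Xbar)/(3/10)^2 = (1/21)/(9/100) = 100/189

100/189


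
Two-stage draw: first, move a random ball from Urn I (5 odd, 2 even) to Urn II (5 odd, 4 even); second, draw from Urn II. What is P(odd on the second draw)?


P(transfer odd) = 5/7; P(transfer even) = 2/7
If odd transferred: Urn II has 6 odd of 10, so P(odd|odd moved) = 3/5
If even transferred: Urn II has 5 odd of 10, so P(odd|even moved) = 1/2
By total probability: P(odd) = 5/7*3/5 + 2/7*1/2 = 4/7

4/7


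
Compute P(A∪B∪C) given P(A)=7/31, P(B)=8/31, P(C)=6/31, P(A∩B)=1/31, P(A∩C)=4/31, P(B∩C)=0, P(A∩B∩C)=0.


P(A∪B∪C) = P(A)+P(B)+P(C) - P(AB)-P(AC)-P(BC) + P(ABC)
= 7/31+8/31+6/31 - 1/31-4/31-0 + 0
= 16/31

16/31


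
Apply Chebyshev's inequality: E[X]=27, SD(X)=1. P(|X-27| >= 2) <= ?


k = 2/1 = 2
Chebyshev: P(|X-mu| >= k*sigma) <= 1/k^2 = 1/2^2 = 1/4

1/4


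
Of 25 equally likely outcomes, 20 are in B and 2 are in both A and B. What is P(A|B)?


P(A|B) = P(A∩B)/P(B) = (2/25)/(20/25) = 2/20 = 1/10

1/10


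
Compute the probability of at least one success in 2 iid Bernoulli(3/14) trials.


P(at least one) = 1 - P(none)
P(none) = (1 - 3/14)^2 = (11/14)^2 = 121/196
P(at least one) = 1 - 121/196 = 75/196

75/196


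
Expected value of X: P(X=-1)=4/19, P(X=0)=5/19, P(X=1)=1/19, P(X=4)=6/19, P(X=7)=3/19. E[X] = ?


E[X] = sum(x * P(x))
= -1*4/19 + 0*5/19 + 1*1/19 + 4*6/19 + 7*3/19
= 42/19

42/19


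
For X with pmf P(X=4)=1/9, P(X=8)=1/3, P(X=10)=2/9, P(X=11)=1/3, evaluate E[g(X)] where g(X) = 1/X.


E[1/X] = sum(g(x)*P(x))
= 1/4*1/9 + 1/8*1/3 + 1/10*2/9 + 1/11*1/3
= 161/1320

161/1320


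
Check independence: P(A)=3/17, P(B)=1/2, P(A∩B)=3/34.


P(A)*P(B) = 3/17*1/2 = 3/34
P(A∩B) = 3/34, which equals P(A)P(B), so independent

Yes, A and B are independent


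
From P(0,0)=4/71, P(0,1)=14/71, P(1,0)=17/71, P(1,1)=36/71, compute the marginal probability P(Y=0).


P(Y=0) = P(0,0)+P(1,0) = 4/71 + 17/71 = 21/71

21/71


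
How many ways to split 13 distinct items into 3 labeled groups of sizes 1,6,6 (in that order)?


13! = 6227020800
Denominator: 1!=1 * 6!=720 * 6!=720
Coefficient = 6227020800 / 518400 = 12012

12012


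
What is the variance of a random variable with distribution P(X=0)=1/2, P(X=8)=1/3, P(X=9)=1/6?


E[X] = 25/6, E[X^2] = 209/6
Var(X) = E[X^2] - (E[X])^2 = 209/6 - (25/6)^2 = 629/36

629/36


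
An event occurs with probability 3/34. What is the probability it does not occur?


P(A') = 1 - P(A) = 1 - 3/34 = 31/34

31/34


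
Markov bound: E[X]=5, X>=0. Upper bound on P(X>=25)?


Markov: P(X >= a) <= E[X]/a
P(X >= 25) <= 5/25 = 1/5

1/5


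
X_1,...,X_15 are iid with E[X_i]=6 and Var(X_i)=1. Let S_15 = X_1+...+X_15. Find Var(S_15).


By independence, Var(S_n) = n*Var(X_1) = 15*1 = 15

15


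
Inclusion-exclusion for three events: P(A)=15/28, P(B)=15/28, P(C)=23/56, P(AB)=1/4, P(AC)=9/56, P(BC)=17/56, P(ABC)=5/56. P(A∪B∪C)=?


P(A∪B∪C) = P(A)+P(B)+P(C) - P(AB)-P(AC)-P(BC) + P(ABC)
= 15/28+15/28+23/56 - 1/4-9/56-17/56 + 5/56
= 6/7

6/7


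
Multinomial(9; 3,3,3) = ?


9! = 362880
Denominator: 3!=6 * 3!=6 * 3!=6
Coefficient = 362880 / 216 = 1680

1680


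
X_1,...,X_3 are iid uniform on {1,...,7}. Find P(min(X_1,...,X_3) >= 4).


P(min >= 4) = P(all X_i >= 4) = (P(X_1 >= 4))^3
= (4/7)^3 = 64/343

64/343


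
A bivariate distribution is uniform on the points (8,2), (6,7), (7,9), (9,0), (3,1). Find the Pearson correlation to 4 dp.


Cov(X,Y) = -0.2800, Var(X) = 4.2400, Var(Y) = 12.5600
rho = Cov/(sqrt(VarX)*sqrt(VarY)) = -0.0384

-0.0384


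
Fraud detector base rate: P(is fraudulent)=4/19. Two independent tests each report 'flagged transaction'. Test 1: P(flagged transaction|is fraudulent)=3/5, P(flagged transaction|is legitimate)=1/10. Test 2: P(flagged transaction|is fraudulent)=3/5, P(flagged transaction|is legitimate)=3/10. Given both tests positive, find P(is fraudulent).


After test 1: P(+) = 3/5*4/19 + 1/10*15/19 = 39/190
P(B|+) = (12/95)/(39/190) = 8/13
After test 2 (use post1 as new prior): P(+) = 3/5*8/13 + 3/10*5/13 = 63/130
P(B|+,+) = (24/65)/(63/130) = 16/21

16/21


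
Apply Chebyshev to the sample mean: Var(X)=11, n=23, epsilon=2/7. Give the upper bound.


Var(Xbar) = Var(X)/n = 11/23
Chebyshev: P(|Xbar-mu| >= 2/7) <= Var(Xbar)/(2/7)^2 = (11/23)/(4/49) = 539/92
Bound exceeds 1, so trivial bound: 1

1


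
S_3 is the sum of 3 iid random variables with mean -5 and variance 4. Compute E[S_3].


E[S_n] = n*E[X_1] = 3*-5 = -15

-15


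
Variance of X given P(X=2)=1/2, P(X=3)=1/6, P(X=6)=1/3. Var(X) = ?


E[X] = 7/2, E[X^2] = 31/2
Var(X) = E[X^2] - (E[X])^2 = 31/2 - (7/2)^2 = 13/4

13/4


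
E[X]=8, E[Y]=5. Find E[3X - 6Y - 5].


E[3X - 6Y - 5] = 3*E[X] - 6*E[Y] - 5
= (3)*(8) + (-6)*(5) + (-5)
= 24 - 30 - 5 = -11

-11


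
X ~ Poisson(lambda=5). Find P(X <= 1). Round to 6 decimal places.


P(X<=1) = e^(-5)*5^0/0! + e^(-5)*5^1/1!
≈ 0.0067379470 + 0.0336897350
= 0.0404276820
≈ 0.040428

0.040428


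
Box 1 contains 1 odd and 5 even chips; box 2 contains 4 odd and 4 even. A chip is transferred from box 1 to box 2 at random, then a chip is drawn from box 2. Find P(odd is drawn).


P(transfer odd) = 1/6; P(transfer even) = 5/6
If odd transferred: Urn II has 5 odd of 9, so P(odd|odd moved) = 5/9
If even transferred: Urn II has 4 odd of 9, so P(odd|even moved) = 4/9
By total probability: P(odd) = 1/6*5/9 + 5/6*4/9 = 25/54

25/54


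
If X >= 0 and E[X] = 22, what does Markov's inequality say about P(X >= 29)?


Markov: P(X >= a) <= E[X]/a
P(X >= 29) <= 22/29

22/29


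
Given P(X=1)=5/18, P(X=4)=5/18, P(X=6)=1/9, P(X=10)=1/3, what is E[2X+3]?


E[2X+3] = sum(g(x)*P(x))
= 5*5/18 + 11*5/18 + 15*1/9 + 23*1/3
= 124/9

124/9


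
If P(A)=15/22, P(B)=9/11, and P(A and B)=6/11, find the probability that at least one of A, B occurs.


P(A∪B) = P(A) + P(B) - P(A∩B)
= 15/22 + 9/11 - 6/11 = 21/22

21/22


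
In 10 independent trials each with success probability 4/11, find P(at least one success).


P(at least one) = 1 - P(none)
P(none) = (1 - 4/11)^10 = (7/11)^10 = 282475249/25937424601
P(at least one) = 1 - 282475249/25937424601 = 25654949352/25937424601

25654949352/25937424601


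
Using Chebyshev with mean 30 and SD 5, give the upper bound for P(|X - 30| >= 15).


k = 15/5 = 3
Chebyshev: P(|X-mu| >= k*sigma) <= 1/k^2 = 1/3^2 = 1/9

1/9


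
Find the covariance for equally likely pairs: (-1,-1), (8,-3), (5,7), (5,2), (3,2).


E[X]=4, E[Y]=7/5, E[XY]=28/5
Cov(X,Y) = E[XY] - E[X]E[Y] = 28/5 - 4*7/5 = 0

0


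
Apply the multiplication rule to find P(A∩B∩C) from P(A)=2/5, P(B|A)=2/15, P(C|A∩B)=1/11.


P(A∩B∩C) = P(A) * P(B|A) * P(C|A∩B)
= 2/5 * 2/15 * 1/11
= 4/75 * 1/11 = 4/825

4/825


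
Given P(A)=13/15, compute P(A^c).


P(A') = 1 - P(A) = 1 - 13/15 = 2/15

2/15


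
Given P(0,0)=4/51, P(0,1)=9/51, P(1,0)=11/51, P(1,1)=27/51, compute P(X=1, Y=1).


Read from table: P(X=1, Y=1) = 27/51 = 9/17

9/17


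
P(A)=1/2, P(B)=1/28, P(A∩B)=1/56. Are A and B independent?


P(A)*P(B) = 1/2*1/28 = 1/56
P(A∩B) = 1/56, which equals P(A)P(B), so independent

Yes, A and B are independent


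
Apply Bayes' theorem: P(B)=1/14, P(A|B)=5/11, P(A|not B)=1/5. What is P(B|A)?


P(A) = P(A|B)P(B) + P(A|B')P(B') = 5/11*1/14 + 1/5*13/14 = 12/55
P(B|A) = P(A|B)P(B)/P(A) = (5/154)/(12/55) = 25/168

25/168


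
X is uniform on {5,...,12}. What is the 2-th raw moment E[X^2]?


E[X^2] = (1/8) * sum(x^2 for x=5..12)
= 620/8 = 155/2

155/2


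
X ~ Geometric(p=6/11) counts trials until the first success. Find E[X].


For geometric (trials until first success), E[X] = 1/p = 1/(6/11) = 11/6

11/6


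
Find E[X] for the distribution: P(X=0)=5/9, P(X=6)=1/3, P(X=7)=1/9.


E[X] = sum(x * P(x))
= 0*5/9 + 6*1/3 + 7*1/9
= 25/9

25/9


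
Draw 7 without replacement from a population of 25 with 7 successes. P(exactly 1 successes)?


P(X=1) = C(7,1)*C(18,6) / C(25,7)
= 7*18564 / 480700
= 129948/480700 = 32487/120175

32487/120175


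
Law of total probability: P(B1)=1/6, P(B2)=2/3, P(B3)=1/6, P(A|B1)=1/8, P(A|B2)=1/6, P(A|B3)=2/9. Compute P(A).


P(A) = P(A|B1)P(B1) + P(A|B2)P(B2) + P(A|B3)P(B3)
= 1/8*1/6 + 1/6*2/3 + 2/9*1/6
= 1/48 + 1/9 + 1/27 = 73/432

73/432


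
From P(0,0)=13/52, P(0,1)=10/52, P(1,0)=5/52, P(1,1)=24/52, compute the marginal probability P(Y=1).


P(Y=1) = P(0,1)+P(1,1) = 10/52 + 24/52 = 34/52 = 17/26

17/26


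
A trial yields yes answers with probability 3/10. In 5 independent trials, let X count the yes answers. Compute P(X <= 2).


P(X<=2) = P(X=0) + P(X=1) + P(X=2)
= 16807/100000 + 7203/20000 + 3087/10000
= 20923/25000

20923/25000


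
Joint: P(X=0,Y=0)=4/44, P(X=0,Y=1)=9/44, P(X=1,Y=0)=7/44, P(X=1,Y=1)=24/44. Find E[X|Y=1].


P(Y=1) = 33/44
E[X|Y=1] = (0*9 + 1*24)/33 = 24/33 = 8/11

8/11


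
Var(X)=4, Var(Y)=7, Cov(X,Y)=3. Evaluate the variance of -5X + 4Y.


Var(-5X + 4Y) = (-5)^2*Var(X) + 4^2*Var(Y) + 2*(-5)*4*Cov(X,Y)
= 25*4 + 16*7 - 40*3
= 100 + 112 - 120 = 92

92


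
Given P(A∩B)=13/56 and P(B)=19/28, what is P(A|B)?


P(A|B) = P(A∩B)/P(B) = (13/56)/(38/56) = 13/38

13/38


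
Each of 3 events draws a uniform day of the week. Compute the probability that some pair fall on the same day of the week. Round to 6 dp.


P(all different) = prod((7-i)/7 for i=0..2) = 0.612245
P(at least one match) = 1 - 0.612245 = 0.387755

0.387755


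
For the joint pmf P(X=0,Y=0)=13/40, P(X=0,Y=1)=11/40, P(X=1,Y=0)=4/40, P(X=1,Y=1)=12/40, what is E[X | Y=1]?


P(Y=1) = 23/40
E[X|Y=1] = (0*11 + 1*12)/23 = 12/23

12/23


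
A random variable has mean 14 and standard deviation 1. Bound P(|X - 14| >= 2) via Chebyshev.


k = 2/1 = 2
Chebyshev: P(|X-mu| >= k*sigma) <= 1/k^2 = 1/2^2 = 1/4

1/4


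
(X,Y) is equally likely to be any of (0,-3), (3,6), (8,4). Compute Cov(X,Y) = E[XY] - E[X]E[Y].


E[X]=11/3, E[Y]=7/3, E[XY]=50/3
Cov(X,Y) = E[XY] - E[X]E[Y] = 50/3 - 11/3*7/3 = 73/9

73/9


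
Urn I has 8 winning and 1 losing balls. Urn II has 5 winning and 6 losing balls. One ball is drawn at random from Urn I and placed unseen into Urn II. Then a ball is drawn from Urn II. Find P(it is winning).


P(transfer winning) = 8/9; P(transfer losing) = 1/9
If winning transferred: Urn II has 6 winning of 12, so P(winning|winning moved) = 1/2
If losing transferred: Urn II has 5 winning of 12, so P(winning|losing moved) = 5/12
By total probability: P(winning) = 8/9*1/2 + 1/9*5/12 = 53/108

53/108


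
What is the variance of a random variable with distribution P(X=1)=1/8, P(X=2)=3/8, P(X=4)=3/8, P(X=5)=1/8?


E[X] = 3, E[X^2] = 43/4
Var(X) = E[X^2] - (E[X])^2 = 43/4 - (3)^2 = 7/4

7/4


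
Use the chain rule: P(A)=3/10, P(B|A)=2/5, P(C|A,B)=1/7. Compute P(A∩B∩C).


P(A∩B∩C) = P(A) * P(B|A) * P(C|A∩B)
= 3/10 * 2/5 * 1/7
= 3/25 * 1/7 = 3/175

3/175


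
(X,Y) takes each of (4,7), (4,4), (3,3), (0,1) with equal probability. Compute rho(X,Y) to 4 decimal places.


Cov(X,Y) = 2.9375, Var(X) = 2.6875, Var(Y) = 4.6875
rho = Cov/(sqrt(VarX)*sqrt(VarY)) = 0.8276

0.8276


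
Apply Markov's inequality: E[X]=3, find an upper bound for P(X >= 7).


Markov: P(X >= a) <= E[X]/a
P(X >= 7) <= 3/7

3/7


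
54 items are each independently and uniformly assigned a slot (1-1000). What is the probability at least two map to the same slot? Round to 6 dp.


P(all different) = prod((1000-i)/1000 for i=0..53) = 0.232882
P(at least one match) = 1 - 0.232882 = 0.767118

0.767118


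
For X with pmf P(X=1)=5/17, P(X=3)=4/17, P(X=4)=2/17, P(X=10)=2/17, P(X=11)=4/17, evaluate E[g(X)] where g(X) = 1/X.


E[1/X] = sum(g(x)*P(x))
= 1*5/17 + 1/3*4/17 + 1/4*2/17 + 1/10*2/17 + 1/11*4/17
= 2441/5610

2441/5610


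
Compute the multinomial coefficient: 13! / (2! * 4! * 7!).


13! = 6227020800
Denominator: 2!=2 * 4!=24 * 7!=5040
Coefficient = 6227020800 / 241920 = 25740

25740


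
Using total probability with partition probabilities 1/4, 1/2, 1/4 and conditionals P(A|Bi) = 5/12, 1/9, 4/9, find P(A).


P(A) = P(A|B1)P(B1) + P(A|B2)P(B2) + P(A|B3)P(B3)
= 5/12*1/4 + 1/9*1/2 + 4/9*1/4
= 5/48 + 1/18 + 1/9 = 13/48

13/48


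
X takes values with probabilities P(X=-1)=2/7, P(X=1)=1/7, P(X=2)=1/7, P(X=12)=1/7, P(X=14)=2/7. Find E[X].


E[X] = sum(x * P(x))
= -1*2/7 + 1*1/7 + 2*1/7 + 12*1/7 + 14*2/7
= 41/7

41/7


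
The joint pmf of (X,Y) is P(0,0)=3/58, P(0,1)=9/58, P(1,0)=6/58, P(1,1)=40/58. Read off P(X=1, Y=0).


Read from table: P(X=1, Y=0) = 6/58 = 3/29

3/29


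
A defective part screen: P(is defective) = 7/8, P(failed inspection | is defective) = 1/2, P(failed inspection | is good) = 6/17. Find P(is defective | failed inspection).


P(A) = P(A|B)P(B) + P(A|B')P(B') = 1/2*7/8 + 6/17*1/8 = 131/272
P(B|A) = P(A|B)P(B)/P(A) = (7/16)/(131/272) = 119/131

119/131


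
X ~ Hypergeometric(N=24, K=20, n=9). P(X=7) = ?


P(X=7) = C(20,7)*C(4,2) / C(24,9)
= 77520*6 / 1307504
= 465120/1307504 = 90/253

90/253


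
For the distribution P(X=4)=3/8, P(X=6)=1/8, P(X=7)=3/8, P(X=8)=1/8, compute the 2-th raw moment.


E[X^2] = sum(x^2 * P(x))
= 16*3/8 + 36*1/8 + 49*3/8 + 64*1/8
= 295/8

295/8


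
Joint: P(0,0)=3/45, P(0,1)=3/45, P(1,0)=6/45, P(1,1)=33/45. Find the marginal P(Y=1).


P(Y=1) = P(0,1)+P(1,1) = 3/45 + 33/45 = 36/45 = 4/5

4/5


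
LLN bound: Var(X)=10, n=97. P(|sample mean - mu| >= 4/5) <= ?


Var(Xbar) = Var(X)/n = 10/97
Chebyshev: P(|Xbar-mu| >= 4/5) <= Var(Xbar)/(4/5)^2 = (10/97)/(16/25) = 125/776

125/776


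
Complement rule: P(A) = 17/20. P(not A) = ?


P(A') = 1 - P(A) = 1 - 17/20 = 3/20

3/20


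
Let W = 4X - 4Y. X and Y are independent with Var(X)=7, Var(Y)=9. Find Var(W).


Independence => Cov(X,Y)=0
Var(4X - 4Y) = 4^2*Var(X) + (-4)^2*Var(Y)
= 16*7 + 16*9 = 256

256


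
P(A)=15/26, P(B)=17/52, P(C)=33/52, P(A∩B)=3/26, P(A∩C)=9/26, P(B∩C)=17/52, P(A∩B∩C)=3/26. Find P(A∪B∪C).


P(A∪B∪C) = P(A)+P(B)+P(C) - P(AB)-P(AC)-P(BC) + P(ABC)
= 15/26+17/52+33/52 - 3/26-9/26-17/52 + 3/26
= 45/52

45/52


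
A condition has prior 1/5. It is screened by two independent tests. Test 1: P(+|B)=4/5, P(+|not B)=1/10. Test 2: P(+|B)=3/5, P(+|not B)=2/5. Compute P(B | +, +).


After test 1: P(+) = 4/5*1/5 + 1/10*4/5 = 6/25
P(B|+) = (4/25)/(6/25) = 2/3
After test 2 (use post1 as new prior): P(+) = 3/5*2/3 + 2/5*1/3 = 8/15
P(B|+,+) = (2/5)/(8/15) = 3/4

3/4


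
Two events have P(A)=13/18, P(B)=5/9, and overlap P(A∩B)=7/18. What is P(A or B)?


P(A∪B) = P(A) + P(B) - P(A∩B)
= 13/18 + 5/9 - 7/18 = 8/9

8/9


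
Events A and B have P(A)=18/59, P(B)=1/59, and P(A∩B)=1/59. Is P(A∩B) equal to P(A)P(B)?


P(A)*P(B) = 18/59*1/59 = 18/3481
P(A∩B) = 1/59 != 18/3481, so not independent

No, A and B are not independent


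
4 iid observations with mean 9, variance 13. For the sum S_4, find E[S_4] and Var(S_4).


E[S_n] = n*mu = 4*9 = 36
Var(S_n) = n*sigma^2 = 4*13 = 52

E[S_4]=36, Var(S_4)=52


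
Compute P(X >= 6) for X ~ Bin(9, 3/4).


P(X>=6) = P(X=6) + P(X=7) + P(X=8) + P(X=9)
= 15309/65536 + 19683/65536 + 59049/262144 + 19683/262144
= 54675/65536

54675/65536
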